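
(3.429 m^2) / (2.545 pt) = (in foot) 1.253e+04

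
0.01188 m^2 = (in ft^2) 0.1279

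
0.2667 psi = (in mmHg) 13.79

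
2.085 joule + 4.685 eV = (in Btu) 0.001976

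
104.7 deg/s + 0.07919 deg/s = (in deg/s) 104.8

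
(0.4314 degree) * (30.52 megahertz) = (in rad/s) 2.298e+05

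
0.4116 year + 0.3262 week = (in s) 1.318e+07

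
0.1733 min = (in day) 0.0001203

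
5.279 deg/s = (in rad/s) 0.09214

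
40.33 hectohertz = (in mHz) 4.033e+06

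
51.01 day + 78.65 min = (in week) 7.295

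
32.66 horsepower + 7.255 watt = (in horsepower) 32.67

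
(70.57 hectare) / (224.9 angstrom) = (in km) 3.138e+10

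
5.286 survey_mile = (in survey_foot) 2.791e+04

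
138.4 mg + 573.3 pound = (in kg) 260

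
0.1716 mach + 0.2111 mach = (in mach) 0.3827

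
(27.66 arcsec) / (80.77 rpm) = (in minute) 2.642e-07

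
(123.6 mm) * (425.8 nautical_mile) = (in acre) 24.09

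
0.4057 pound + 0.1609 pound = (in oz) 9.066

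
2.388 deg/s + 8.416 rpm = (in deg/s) 52.88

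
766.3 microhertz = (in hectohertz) 7.663e-06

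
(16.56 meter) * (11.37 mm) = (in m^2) 0.1883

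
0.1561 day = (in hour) 3.746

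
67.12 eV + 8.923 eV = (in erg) 1.218e-10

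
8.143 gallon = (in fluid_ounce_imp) 1085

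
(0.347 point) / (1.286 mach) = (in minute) 4.659e-09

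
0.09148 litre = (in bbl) 0.0005754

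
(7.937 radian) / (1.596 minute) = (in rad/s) 0.08288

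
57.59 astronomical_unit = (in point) 2.442e+16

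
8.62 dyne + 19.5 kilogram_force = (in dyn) 1.912e+07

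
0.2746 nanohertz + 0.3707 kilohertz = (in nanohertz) 3.707e+11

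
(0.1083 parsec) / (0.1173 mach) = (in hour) 2.324e+10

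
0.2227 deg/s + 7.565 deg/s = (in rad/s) 0.1359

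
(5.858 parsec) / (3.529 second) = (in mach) 1.504e+14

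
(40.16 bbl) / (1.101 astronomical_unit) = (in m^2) 3.877e-11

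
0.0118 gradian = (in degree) 0.01062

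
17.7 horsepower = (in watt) 1.32e+04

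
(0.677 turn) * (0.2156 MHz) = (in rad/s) 9.171e+05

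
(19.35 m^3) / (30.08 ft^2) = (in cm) 692.4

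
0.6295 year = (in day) 229.8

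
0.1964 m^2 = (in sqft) 2.114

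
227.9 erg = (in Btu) 2.16e-08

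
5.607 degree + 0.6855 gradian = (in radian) 0.1086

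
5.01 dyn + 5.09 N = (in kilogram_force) 0.519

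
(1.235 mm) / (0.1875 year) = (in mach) 6.134e-13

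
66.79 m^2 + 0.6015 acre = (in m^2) 2501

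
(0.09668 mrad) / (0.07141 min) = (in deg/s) 0.001293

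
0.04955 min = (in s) 2.973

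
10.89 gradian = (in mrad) 171.1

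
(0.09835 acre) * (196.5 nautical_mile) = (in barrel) 9.11e+08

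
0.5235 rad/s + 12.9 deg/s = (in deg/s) 42.89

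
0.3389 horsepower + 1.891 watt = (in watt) 254.6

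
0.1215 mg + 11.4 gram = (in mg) 1.14e+04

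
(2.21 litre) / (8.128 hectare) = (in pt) 7.707e-05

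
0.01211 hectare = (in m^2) 121.1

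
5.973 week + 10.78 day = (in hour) 1262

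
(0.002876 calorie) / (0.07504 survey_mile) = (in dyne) 9.964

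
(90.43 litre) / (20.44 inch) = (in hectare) 1.742e-05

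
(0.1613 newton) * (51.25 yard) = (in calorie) 1.807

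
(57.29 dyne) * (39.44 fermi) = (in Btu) 2.142e-20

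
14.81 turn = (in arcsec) 1.919e+07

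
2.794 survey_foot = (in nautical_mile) 0.0004598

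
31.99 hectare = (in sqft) 3.443e+06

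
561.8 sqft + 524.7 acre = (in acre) 524.7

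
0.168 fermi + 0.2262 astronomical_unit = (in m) 3.384e+10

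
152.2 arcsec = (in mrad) 0.7379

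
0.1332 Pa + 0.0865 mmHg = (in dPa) 116.7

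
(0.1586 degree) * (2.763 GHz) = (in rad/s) 7.648e+06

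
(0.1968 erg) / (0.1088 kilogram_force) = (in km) 1.844e-11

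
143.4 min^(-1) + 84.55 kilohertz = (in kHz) 84.55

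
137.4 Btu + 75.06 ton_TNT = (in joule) 3.141e+11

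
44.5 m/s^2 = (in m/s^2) 44.5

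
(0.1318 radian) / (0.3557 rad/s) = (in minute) 0.006176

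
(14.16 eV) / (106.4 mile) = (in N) 1.325e-23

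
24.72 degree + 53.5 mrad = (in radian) 0.4849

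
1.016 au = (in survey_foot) 4.987e+11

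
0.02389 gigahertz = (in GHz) 0.02389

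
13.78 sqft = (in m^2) 1.28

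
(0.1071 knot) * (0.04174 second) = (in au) 1.537e-14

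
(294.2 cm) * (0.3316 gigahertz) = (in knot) 1.896e+09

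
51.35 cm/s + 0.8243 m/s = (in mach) 0.003929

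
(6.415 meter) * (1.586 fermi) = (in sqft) 1.095e-13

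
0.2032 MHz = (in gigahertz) 0.0002032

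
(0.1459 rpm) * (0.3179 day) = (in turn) 66.79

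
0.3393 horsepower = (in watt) 253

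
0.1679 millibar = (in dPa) 167.9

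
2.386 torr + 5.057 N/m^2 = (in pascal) 323.2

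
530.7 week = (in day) 3715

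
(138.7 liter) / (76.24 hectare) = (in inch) 7.162e-06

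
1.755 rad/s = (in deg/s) 100.6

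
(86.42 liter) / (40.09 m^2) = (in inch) 0.08487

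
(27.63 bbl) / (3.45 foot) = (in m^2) 4.177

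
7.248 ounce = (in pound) 0.453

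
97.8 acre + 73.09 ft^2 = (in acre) 97.8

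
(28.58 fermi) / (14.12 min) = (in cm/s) 3.373e-15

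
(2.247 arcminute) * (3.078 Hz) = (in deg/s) 0.1153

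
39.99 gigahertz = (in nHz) 3.999e+19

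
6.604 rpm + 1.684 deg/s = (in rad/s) 0.721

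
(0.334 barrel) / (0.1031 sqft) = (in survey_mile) 0.003445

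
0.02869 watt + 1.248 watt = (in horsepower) 0.001712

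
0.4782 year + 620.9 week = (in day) 4521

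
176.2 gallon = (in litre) 667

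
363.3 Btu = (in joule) 3.833e+05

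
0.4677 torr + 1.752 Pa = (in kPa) 0.06411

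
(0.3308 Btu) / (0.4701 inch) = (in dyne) 2.923e+09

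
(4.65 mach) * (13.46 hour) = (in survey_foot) 2.517e+08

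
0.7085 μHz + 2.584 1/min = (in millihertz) 43.07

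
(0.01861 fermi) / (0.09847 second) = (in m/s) 1.89e-16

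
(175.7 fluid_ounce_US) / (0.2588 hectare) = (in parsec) 6.507e-23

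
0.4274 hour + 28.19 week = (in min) 2.842e+05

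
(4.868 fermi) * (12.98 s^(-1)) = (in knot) 1.228e-13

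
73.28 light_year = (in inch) 2.729e+19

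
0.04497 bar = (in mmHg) 33.73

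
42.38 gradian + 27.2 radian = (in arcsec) 5.748e+06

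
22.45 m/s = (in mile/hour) 50.22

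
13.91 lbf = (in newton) 61.87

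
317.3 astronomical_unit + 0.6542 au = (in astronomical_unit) 318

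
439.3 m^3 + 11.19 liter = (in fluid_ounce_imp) 1.546e+07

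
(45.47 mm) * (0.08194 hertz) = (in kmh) 0.01341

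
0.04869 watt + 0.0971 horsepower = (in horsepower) 0.09717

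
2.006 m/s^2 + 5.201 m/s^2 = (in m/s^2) 7.207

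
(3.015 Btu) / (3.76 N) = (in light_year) 8.942e-14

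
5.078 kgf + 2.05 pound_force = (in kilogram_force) 6.008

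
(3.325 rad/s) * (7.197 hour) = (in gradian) 5.484e+06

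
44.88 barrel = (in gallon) 1885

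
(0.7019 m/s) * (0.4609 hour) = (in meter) 1165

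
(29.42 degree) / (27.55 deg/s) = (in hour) 0.0002966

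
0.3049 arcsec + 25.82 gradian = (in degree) 23.24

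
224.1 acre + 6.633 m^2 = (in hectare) 90.69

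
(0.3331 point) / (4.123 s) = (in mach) 8.37e-08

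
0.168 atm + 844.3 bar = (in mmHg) 6.334e+05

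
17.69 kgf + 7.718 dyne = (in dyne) 1.735e+07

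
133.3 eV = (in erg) 2.136e-10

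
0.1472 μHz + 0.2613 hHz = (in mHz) 2.613e+04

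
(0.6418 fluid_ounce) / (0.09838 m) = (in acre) 4.767e-08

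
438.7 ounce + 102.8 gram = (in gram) 1.254e+04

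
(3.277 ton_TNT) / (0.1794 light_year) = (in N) 8.078e-06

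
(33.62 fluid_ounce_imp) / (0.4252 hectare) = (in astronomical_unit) 1.502e-18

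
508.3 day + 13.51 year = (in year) 14.9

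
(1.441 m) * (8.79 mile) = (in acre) 5.037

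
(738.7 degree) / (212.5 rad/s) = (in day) 7.022e-07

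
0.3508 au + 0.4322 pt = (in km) 5.248e+07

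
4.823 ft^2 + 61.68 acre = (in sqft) 2.687e+06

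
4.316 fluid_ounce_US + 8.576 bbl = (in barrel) 8.577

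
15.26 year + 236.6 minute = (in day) 5570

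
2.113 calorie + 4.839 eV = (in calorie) 2.113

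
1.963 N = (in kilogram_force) 0.2002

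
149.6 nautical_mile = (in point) 7.854e+08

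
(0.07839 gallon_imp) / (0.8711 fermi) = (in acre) 1.011e+08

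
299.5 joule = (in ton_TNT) 7.158e-08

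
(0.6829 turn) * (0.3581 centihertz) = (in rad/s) 0.01537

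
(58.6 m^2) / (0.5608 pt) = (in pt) 8.396e+08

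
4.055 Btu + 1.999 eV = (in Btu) 4.055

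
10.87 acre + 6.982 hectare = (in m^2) 1.138e+05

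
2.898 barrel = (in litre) 460.7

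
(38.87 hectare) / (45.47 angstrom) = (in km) 8.548e+10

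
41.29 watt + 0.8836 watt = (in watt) 42.17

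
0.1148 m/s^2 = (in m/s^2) 0.1148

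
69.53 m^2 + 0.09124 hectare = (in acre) 0.2426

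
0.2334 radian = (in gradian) 14.86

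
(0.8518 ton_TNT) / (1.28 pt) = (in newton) 7.893e+12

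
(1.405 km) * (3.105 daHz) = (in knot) 8.48e+04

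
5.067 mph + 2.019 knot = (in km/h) 11.89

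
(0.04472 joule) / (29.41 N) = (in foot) 0.004989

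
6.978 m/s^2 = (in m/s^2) 6.978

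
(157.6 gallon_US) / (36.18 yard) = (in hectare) 1.803e-06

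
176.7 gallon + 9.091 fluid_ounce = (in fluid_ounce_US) 2.263e+04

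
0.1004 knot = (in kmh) 0.1859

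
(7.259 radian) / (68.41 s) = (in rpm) 1.013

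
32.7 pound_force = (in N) 145.5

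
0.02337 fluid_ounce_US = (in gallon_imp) 0.000152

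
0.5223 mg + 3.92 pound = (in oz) 62.72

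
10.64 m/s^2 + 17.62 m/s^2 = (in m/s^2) 28.26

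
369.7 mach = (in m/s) 1.259e+05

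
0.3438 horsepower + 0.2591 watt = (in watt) 256.6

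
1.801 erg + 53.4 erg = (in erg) 55.2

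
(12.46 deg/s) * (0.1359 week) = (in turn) 2845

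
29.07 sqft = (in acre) 0.0006674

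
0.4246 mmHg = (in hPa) 0.5661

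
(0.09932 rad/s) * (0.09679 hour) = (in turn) 5.508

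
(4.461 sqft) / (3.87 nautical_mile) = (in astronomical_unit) 3.865e-16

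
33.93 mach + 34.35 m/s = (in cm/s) 1.159e+06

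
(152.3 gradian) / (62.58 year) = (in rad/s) 1.212e-09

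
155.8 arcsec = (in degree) 0.04328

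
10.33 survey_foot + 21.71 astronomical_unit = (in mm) 3.248e+15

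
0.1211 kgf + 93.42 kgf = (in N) 917.3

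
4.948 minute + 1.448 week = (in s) 8.76e+05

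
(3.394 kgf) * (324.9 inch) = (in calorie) 65.65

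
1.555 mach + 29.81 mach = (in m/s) 1.068e+04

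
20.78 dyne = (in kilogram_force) 2.119e-05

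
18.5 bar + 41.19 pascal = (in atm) 18.26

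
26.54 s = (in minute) 0.4423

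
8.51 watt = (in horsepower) 0.01141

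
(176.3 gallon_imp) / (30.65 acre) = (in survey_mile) 4.015e-09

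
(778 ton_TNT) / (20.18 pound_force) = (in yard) 3.966e+10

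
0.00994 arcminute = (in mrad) 0.002891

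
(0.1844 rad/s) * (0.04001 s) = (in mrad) 7.378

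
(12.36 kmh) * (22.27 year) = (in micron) 2.411e+15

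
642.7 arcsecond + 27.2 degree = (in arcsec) 9.856e+04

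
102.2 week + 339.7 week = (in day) 3093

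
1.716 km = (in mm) 1.716e+06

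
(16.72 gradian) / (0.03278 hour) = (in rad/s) 0.002226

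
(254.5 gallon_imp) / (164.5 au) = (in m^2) 4.701e-14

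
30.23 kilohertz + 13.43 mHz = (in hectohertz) 302.3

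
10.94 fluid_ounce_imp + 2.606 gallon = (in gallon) 2.688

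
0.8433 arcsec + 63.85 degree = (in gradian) 70.94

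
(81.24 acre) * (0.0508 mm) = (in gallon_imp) 3674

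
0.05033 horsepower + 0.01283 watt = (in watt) 37.54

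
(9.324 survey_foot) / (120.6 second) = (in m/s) 0.02357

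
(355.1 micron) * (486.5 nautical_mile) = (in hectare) 0.03199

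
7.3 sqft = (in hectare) 6.782e-05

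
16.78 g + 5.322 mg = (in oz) 0.5921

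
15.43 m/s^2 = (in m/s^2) 15.43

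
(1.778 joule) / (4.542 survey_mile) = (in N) 0.0002432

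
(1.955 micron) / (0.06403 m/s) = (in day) 3.534e-10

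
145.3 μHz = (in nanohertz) 1.453e+05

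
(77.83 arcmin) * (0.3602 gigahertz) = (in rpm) 7.787e+07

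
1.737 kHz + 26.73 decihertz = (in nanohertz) 1.74e+12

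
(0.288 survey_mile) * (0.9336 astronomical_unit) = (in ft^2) 6.968e+14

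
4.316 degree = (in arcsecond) 1.554e+04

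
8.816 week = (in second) 5.332e+06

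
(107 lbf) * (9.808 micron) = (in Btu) 4.425e-06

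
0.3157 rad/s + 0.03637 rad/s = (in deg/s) 20.17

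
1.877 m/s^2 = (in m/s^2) 1.877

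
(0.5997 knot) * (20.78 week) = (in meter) 3.877e+06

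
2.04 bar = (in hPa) 2040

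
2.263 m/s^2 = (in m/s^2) 2.263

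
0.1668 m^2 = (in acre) 4.122e-05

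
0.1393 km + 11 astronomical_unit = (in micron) 1.646e+18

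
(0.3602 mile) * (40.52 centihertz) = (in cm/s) 2.349e+04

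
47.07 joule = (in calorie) 11.25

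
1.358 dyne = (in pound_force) 3.053e-06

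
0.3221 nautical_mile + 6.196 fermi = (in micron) 5.965e+08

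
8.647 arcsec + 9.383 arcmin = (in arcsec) 571.6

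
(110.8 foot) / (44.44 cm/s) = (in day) 0.0008796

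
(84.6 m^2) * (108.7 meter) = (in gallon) 2.429e+06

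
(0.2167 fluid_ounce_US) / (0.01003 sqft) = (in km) 6.878e-06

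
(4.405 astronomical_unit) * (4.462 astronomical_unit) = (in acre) 1.087e+20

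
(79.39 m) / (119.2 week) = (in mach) 3.234e-09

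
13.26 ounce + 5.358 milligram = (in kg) 0.3759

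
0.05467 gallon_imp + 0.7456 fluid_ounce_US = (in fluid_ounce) 9.15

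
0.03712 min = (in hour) 0.0006187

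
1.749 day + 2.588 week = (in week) 2.838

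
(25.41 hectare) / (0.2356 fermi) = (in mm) 1.079e+24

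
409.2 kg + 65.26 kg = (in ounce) 1.674e+04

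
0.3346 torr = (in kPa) 0.04461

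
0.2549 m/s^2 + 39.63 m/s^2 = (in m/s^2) 39.88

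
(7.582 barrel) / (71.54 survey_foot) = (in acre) 1.366e-05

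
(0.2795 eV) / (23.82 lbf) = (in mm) 4.226e-19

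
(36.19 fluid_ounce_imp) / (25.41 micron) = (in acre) 0.01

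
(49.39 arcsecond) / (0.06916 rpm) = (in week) 5.467e-08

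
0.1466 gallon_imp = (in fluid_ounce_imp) 23.46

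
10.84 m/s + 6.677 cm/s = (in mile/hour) 24.4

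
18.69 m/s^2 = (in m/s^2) 18.69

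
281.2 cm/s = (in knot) 5.466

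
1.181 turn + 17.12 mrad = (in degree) 426.1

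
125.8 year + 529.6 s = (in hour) 1.102e+06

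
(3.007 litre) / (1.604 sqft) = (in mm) 20.18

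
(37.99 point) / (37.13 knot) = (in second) 0.0007016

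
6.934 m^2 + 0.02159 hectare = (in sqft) 2399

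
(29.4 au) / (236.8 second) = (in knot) 3.61e+10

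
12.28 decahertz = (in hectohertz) 1.228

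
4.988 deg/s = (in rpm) 0.8313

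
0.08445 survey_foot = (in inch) 1.013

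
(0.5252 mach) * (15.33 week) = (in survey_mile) 1.03e+06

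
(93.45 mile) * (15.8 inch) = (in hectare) 6.036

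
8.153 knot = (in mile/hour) 9.382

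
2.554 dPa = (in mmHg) 0.001916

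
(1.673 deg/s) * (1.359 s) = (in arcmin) 136.4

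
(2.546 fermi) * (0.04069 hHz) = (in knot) 2.014e-14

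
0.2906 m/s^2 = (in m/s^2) 0.2906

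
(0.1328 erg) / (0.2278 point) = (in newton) 0.0001653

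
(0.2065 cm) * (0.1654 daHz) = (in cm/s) 0.3416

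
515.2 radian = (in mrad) 5.152e+05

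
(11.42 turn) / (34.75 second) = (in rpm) 19.72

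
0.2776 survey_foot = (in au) 5.656e-13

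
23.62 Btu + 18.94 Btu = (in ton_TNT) 1.073e-05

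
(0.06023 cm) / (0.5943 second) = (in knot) 0.00197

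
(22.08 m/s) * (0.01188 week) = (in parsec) 5.141e-12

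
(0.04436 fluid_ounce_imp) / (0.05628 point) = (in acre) 1.569e-05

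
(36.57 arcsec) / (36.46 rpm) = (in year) 1.472e-12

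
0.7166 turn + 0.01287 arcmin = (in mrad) 4503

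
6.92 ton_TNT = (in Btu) 2.744e+07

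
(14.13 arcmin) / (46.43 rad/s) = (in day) 1.025e-09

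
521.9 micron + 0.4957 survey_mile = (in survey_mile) 0.4957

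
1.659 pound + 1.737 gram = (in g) 754.2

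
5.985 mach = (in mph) 4559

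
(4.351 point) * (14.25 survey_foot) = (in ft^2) 0.07176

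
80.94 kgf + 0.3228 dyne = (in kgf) 80.94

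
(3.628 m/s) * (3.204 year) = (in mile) 2.278e+05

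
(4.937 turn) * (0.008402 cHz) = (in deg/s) 0.1493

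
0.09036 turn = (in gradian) 36.14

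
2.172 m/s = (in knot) 4.222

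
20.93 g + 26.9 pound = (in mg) 1.222e+07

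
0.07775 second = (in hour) 2.16e-05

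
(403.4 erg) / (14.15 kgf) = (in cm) 2.907e-05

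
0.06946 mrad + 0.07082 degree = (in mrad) 1.306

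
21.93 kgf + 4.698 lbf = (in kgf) 24.06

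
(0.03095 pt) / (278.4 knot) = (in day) 8.823e-13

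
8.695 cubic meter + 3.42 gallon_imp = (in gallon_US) 2301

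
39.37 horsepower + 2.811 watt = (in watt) 2.936e+04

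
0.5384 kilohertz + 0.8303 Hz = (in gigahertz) 5.392e-07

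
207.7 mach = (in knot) 1.375e+05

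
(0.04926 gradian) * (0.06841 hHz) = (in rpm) 0.05055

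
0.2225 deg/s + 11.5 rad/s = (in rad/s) 11.5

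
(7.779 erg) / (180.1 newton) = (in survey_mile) 2.684e-12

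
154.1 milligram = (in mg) 154.1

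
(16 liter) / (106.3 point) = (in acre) 0.0001054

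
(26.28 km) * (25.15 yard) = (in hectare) 60.44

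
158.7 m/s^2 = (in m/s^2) 158.7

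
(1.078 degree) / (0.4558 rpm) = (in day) 4.562e-06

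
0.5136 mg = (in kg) 5.136e-07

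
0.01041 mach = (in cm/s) 354.5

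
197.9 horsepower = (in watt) 1.476e+05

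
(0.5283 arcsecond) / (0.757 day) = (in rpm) 3.74e-10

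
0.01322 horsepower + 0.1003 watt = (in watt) 9.958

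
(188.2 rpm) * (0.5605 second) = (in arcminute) 3.797e+04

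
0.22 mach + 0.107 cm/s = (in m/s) 74.91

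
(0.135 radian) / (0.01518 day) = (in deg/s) 0.005898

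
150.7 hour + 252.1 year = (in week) 1.315e+04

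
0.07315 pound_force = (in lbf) 0.07315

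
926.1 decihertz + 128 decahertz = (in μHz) 1.373e+09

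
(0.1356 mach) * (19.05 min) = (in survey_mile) 32.79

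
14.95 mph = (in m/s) 6.683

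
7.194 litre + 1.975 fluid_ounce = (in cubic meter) 0.007252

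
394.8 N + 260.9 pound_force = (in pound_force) 349.7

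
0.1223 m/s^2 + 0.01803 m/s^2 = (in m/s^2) 0.1403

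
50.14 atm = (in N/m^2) 5.08e+06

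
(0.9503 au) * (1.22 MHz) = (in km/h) 6.244e+17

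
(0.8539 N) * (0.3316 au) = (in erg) 4.236e+17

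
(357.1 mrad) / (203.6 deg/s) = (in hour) 2.791e-05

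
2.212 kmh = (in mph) 1.374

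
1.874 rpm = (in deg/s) 11.24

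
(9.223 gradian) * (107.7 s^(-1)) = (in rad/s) 15.6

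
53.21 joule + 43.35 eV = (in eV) 3.321e+20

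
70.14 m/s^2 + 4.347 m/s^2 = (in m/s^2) 74.49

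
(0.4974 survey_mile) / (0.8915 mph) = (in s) 2009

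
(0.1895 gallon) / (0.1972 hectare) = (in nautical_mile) 1.964e-10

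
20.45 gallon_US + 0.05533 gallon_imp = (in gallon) 20.52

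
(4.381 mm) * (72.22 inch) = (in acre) 1.986e-06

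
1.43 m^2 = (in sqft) 15.39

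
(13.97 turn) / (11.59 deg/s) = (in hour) 0.1205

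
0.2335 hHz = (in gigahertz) 2.335e-08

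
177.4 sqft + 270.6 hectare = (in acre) 668.7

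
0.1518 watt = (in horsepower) 0.0002036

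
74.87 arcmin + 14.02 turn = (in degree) 5048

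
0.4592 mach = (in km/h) 562.9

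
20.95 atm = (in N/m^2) 2.123e+06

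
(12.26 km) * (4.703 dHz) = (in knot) 1.121e+04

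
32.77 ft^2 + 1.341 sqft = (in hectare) 0.0003169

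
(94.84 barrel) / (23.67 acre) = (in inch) 0.006197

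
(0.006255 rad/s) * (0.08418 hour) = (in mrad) 1896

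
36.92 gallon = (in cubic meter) 0.1398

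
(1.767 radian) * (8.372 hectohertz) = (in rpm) 1.413e+04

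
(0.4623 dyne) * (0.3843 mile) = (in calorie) 0.0006834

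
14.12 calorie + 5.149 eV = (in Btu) 0.056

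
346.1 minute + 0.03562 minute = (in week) 0.03434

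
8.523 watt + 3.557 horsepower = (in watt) 2661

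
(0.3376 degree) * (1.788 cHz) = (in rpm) 0.001006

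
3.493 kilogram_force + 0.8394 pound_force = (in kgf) 3.874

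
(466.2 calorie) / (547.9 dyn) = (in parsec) 1.154e-11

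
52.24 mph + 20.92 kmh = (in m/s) 29.16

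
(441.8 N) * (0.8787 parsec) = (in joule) 1.198e+19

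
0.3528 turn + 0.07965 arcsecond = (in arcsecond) 4.572e+05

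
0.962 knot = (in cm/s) 49.49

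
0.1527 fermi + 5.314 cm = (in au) 3.552e-13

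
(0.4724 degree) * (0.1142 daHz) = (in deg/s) 0.5395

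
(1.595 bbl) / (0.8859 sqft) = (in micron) 3.081e+06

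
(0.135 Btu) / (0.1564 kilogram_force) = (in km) 0.09286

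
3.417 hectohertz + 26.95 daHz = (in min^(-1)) 3.667e+04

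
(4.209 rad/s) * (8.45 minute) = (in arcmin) 7.336e+06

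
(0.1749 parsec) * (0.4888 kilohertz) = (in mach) 7.747e+15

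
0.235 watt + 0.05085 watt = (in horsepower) 0.0003833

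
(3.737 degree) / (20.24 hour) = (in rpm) 8.548e-06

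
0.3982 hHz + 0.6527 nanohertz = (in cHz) 3982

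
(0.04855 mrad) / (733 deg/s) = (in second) 3.795e-06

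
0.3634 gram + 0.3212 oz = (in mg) 9469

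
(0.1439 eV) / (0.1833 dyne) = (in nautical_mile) 6.792e-18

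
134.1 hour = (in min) 8046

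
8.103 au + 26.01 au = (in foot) 1.674e+13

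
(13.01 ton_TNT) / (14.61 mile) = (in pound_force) 5.205e+05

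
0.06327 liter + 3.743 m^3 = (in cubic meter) 3.743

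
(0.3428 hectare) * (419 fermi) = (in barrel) 9.034e-09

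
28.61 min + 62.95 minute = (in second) 5494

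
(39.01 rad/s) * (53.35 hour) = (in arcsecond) 1.545e+12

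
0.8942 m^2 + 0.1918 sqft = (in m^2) 0.912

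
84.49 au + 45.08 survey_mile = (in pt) 3.583e+16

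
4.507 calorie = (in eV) 1.177e+20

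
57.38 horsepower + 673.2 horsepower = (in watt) 5.448e+05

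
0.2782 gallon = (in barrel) 0.006624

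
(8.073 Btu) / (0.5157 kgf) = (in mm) 1.684e+06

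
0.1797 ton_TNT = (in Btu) 7.126e+05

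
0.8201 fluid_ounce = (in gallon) 0.006407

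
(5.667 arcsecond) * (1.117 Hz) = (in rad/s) 3.069e-05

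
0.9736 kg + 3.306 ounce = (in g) 1067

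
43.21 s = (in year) 1.37e-06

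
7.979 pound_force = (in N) 35.49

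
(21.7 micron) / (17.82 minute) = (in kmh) 7.306e-08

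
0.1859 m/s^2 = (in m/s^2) 0.1859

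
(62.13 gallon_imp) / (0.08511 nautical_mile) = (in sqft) 0.01929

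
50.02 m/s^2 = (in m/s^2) 50.02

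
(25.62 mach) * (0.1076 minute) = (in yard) 6.159e+04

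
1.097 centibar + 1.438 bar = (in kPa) 144.9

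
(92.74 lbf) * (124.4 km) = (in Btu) 4.864e+04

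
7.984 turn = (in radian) 50.16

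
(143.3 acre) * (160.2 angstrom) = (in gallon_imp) 2.044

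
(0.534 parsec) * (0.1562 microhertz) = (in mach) 7.559e+06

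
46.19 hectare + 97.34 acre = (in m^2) 8.558e+05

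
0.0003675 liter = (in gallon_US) 9.708e-05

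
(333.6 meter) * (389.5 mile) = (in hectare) 2.091e+04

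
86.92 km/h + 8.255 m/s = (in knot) 62.98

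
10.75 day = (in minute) 1.548e+04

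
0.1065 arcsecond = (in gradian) 3.287e-05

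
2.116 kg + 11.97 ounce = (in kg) 2.455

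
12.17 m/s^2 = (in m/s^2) 12.17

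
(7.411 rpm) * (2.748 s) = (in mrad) 2133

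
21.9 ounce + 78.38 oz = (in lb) 6.268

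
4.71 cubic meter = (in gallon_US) 1244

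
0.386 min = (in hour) 0.006433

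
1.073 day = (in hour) 25.75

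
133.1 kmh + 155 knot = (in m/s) 116.7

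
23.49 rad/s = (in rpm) 224.3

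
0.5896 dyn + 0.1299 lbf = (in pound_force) 0.1299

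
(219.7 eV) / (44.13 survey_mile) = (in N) 4.956e-22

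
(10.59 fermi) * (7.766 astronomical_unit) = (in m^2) 0.0123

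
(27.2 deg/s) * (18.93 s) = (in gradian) 572.1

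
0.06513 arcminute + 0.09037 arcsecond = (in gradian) 0.001234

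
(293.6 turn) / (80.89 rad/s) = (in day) 0.000264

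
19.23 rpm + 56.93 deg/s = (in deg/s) 172.3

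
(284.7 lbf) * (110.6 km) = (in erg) 1.401e+15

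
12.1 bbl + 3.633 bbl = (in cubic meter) 2.501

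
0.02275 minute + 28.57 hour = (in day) 1.19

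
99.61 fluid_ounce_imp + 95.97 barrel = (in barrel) 95.99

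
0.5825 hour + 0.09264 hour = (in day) 0.02813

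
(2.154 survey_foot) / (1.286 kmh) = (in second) 1.838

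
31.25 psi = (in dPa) 2.155e+06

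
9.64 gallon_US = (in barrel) 0.2295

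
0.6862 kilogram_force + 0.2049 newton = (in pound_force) 1.559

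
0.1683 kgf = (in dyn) 1.65e+05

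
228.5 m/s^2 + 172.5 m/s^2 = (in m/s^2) 401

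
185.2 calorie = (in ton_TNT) 1.852e-07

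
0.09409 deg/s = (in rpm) 0.01568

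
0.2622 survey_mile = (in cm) 4.22e+04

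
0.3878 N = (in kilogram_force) 0.03954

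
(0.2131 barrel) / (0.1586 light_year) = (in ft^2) 2.43e-16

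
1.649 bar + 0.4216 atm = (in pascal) 2.076e+05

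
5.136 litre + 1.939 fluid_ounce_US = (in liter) 5.193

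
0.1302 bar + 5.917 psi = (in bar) 0.5382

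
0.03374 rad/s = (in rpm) 0.3222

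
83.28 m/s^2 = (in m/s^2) 83.28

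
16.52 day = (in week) 2.36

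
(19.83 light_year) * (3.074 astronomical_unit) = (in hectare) 8.627e+24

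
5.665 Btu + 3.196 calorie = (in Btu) 5.678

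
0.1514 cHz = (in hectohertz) 1.514e-05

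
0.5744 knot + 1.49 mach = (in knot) 986.8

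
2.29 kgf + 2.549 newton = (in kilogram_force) 2.55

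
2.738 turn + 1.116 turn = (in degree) 1387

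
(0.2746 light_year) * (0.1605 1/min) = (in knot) 1.351e+13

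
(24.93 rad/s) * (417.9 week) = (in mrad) 6.301e+12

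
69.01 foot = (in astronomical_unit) 1.406e-10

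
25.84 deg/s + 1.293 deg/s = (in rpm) 4.522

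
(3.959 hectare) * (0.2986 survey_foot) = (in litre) 3.603e+06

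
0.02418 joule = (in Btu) 2.292e-05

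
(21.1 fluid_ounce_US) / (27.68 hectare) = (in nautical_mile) 1.217e-12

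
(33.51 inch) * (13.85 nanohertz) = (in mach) 3.462e-11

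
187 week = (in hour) 3.142e+04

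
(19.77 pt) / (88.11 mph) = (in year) 5.615e-12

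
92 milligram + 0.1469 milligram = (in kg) 9.215e-05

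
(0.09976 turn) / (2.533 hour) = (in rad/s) 6.874e-05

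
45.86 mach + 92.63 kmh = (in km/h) 5.631e+04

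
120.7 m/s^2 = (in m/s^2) 120.7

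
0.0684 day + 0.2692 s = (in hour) 1.642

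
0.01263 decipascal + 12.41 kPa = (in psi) 1.8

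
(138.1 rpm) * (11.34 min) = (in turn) 1566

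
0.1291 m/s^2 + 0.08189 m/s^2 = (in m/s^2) 0.211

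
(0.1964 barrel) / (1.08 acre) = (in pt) 0.02025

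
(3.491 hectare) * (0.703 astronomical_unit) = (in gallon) 9.699e+17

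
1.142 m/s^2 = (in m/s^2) 1.142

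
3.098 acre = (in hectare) 1.254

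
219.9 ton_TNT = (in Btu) 8.721e+08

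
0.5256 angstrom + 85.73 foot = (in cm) 2613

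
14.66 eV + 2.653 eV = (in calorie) 6.63e-19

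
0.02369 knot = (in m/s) 0.01219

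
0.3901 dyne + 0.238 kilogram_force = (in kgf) 0.238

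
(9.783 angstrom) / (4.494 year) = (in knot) 1.342e-17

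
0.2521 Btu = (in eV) 1.66e+21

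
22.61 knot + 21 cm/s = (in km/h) 42.63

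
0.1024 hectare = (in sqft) 1.102e+04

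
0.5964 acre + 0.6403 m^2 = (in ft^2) 2.599e+04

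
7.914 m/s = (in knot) 15.38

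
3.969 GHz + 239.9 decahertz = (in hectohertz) 3.969e+07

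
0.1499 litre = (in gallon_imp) 0.03297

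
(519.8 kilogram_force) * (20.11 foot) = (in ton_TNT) 7.468e-06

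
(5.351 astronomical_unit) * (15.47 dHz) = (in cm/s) 1.238e+14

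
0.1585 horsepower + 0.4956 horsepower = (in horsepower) 0.6541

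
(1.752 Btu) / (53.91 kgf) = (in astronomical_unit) 2.337e-11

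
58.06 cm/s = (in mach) 0.001705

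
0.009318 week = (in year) 0.0001787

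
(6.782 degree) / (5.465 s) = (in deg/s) 1.241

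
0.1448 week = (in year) 0.002777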